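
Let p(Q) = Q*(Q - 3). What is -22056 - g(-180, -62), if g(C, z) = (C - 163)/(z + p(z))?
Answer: -87517865/3968 ≈ -22056.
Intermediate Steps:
p(Q) = Q*(-3 + Q)
g(C, z) = (-163 + C)/(z + z*(-3 + z)) (g(C, z) = (C - 163)/(z + z*(-3 + z)) = (-163 + C)/(z + z*(-3 + z)))
-22056 - g(-180, -62) = -22056 - (-163 - 180)/((-62)*(-2 - 62)) = -22056 - (-1)*(-343)/(62*(-64)) = -22056 - (-1)*(-1)*(-343)/(62*64) = -22056 - 1*(-343/3968) = -22056 + 343/3968 = -87517865/3968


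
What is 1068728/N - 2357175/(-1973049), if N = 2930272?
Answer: 375659025553/240898759972 ≈ 1.5594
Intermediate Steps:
1068728/N - 2357175/(-1973049) = 1068728/2930272 - 2357175/(-1973049) = 1068728*(1/2930272) - 2357175*(-1/1973049) = 133591/366284 + 785725/657683 = 375659025553/240898759972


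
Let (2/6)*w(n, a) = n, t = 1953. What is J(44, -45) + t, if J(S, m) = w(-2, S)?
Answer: 1947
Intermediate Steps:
w(n, a) = 3*n
J(S, m) = -6 (J(S, m) = 3*(-2) = -6)
J(44, -45) + t = -6 + 1953 = 1947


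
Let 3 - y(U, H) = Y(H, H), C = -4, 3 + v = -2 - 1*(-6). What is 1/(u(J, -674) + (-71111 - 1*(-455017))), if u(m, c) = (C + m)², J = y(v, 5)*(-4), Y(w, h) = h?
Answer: 1/383922 ≈ 2.6047e-6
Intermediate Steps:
v = 1 (v = -3 + (-2 - 1*(-6)) = -3 + (-2 + 6) = -3 + 4 = 1)
y(U, H) = 3 - H
J = 8 (J = (3 - 1*5)*(-4) = (3 - 5)*(-4) = -2*(-4) = 8)
u(m, c) = (-4 + m)²
1/(u(J, -674) + (-71111 - 1*(-455017))) = 1/((-4 + 8)² + (-71111 - 1*(-455017))) = 1/(4² + (-71111 + 455017)) = 1/(16 + 383906) = 1/383922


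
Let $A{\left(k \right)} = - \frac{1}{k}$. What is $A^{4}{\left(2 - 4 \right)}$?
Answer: $\frac{1}{16} \approx 0.0625$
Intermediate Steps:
$A^{4}{\left(2 - 4 \right)} = \left(- \frac{1}{2 - 4}\right)^{4} = \left(- \frac{1}{-2}\right)^{4} = \left(\left(-1\right) \left(- \frac{1}{2}\right)\right)^{4} = \left(\frac{1}{2}\right)^{4} = \frac{1}{16}$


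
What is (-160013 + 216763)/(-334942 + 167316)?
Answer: -28375/83813 ≈ -0.33855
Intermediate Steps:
(-160013 + 216763)/(-334942 + 167316) = 56750/(-167626) = 56750*(-1/167626) = -28375/83813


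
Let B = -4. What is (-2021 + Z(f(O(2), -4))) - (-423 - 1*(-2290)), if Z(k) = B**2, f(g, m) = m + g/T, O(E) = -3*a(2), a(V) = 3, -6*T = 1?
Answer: -3872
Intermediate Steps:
T = -1/6 (T = -1/6*1 = -1/6 ≈ -0.16667)
O(E) = -9 (O(E) = -3*3 = -9)
f(g, m) = m - 6*g (f(g, m) = m + g/(-1/6) = m + g*(-6) = m - 6*g)
Z(k) = 16 (Z(k) = (-4)**2 = 16)
(-2021 + Z(f(O(2), -4))) - (-423 - 1*(-2290)) = (-2021 + 16) - (-423 - 1*(-2290)) = -2005 - (-423 + 2290) = -2005 - 1*1867 = -2005 - 1867 = -3872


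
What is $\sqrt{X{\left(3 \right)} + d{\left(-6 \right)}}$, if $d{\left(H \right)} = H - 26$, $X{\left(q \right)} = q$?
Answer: $i \sqrt{29} \approx 5.3852 i$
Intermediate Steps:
$d{\left(H \right)} = -26 + H$ ($d{\left(H \right)} = H - 26 = -26 + H$)
$\sqrt{X{\left(3 \right)} + d{\left(-6 \right)}} = \sqrt{3 - 32} = \sqrt{-29} = i \sqrt{29}$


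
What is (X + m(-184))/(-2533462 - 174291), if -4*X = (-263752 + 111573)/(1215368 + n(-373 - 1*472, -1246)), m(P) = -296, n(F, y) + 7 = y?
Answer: 46366451/424196584980 ≈ 0.00010930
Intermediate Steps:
n(F, y) = -7 + y
X = 4909/156660 (X = -(-263752 + 111573)/(4*(1215368 + (-7 - 1246))) = -(-152179)/(4*(1215368 - 1253)) = -(-152179)/(4*1214115) = -¼*(-4909/39165) = 4909/156660 ≈ 0.031335)
(X + m(-184))/(-2533462 - 174291) = (4909/156660 - 296)/(-2533462 - 174291) = -46366451/156660/(-2707753) = -46366451/156660*(-1/2707753) = 46366451/424196584980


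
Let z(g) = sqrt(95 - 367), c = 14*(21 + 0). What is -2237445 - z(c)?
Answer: -2237445 - 4*I*sqrt(17) ≈ -2.2374e+6 - 16.492*I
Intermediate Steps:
c = 294 (c = 14*21 = 294)
z(g) = 4*I*sqrt(17) (z(g) = sqrt(-272) = 4*I*sqrt(17))
-2237445 - z(c) = -2237445 - 4*I*sqrt(17)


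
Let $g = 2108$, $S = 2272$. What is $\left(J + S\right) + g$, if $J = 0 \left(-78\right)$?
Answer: $4380$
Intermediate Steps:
$J = 0$
$\left(J + S\right) + g = \left(0 + 2272\right) + 2108 = 2272 + 2108 = 4380$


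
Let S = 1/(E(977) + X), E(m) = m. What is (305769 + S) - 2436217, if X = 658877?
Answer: -1405784634591/659854 ≈ -2.1304e+6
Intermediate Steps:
S = 1/659854 (S = 1/(977 + 658877) = 1/659854 ≈ 1.5155e-6)
(305769 + S) - 2436217 = (305769 + 1/659854) - 2436217 = 201762897727/659854 - 2436217 = -1405784634591/659854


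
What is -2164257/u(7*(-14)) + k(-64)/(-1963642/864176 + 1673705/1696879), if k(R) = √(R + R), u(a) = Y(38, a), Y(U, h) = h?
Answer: 2164257/98 - 5865608426816*I*√2/942843590619 ≈ 22084.0 - 8.7981*I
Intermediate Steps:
u(a) = a
k(R) = √2*√R (k(R) = √(2*R) = √2*√R)
-2164257/u(7*(-14)) + k(-64)/(-1963642/864176 + 1673705/1696879) = -2164257/(7*(-14)) + (√2*√(-64))/(-1963642/864176 + 1673705/1696879) = -2164257/(-98) + (√2*(8*I))/(-1963642*1/864176 + 1673705*(1/1696879)) = -2164257*(-1/98) + (8*I*√2)/(-981821/432088 + 1673705/1696879) = 2164257/98 + (8*I*√2)/(-942843590619/733201053352) = 2164257/98 + (8*I*√2)*(-733201053352/942843590619) = 2164257/98 - 5865608426816*I*√2/942843590619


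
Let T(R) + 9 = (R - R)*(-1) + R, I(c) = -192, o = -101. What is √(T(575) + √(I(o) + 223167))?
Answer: √(566 + 15*√991) ≈ 32.221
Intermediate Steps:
T(R) = -9 + R (T(R) = -9 + ((R - R)*(-1) + R) = -9 + (0*(-1) + R) = -9 + (0 + R) = -9 + R)
√(T(575) + √(I(o) + 223167)) = √((-9 + 575) + √(-192 + 223167)) = √(566 + √222975) = √(566 + 15*√991)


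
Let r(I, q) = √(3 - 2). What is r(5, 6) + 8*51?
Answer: 409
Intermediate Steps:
r(I, q) = 1 (r(I, q) = √1 = 1)
r(5, 6) + 8*51 = 1 + 8*51 = 1 + 408 = 409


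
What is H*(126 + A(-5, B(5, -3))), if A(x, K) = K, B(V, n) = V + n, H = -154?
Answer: -19712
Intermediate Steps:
H*(126 + A(-5, B(5, -3))) = -154*(126 + (5 - 3)) = -154*(126 + 2) = -154*128 = -19712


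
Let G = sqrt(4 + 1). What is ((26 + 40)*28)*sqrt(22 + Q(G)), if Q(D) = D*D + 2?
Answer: 1848*sqrt(29) ≈ 9951.8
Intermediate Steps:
G = sqrt(5) ≈ 2.2361
Q(D) = 2 + D**2 (Q(D) = D**2 + 2 = 2 + D**2)
((26 + 40)*28)*sqrt(22 + Q(G)) = ((26 + 40)*28)*sqrt(22 + (2 + (sqrt(5))**2)) = (66*28)*sqrt(22 + (2 + 5)) = 1848*sqrt(22 + 7) = 1848*sqrt(29)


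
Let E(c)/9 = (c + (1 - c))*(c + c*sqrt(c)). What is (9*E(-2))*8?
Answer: -1296 - 1296*I*sqrt(2) ≈ -1296.0 - 1832.8*I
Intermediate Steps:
E(c) = 9*c + 9*c**(3/2) (E(c) = 9*((c + (1 - c))*(c + c*sqrt(c))) = 9*(1*(c + c**(3/2))) = 9*(c + c**(3/2)) = 9*c + 9*c**(3/2))
(9*E(-2))*8 = (9*(9*(-2) + 9*(-2)**(3/2)))*8 = (9*(-18 + 9*(-2*I*sqrt(2))))*8 = (9*(-18 - 18*I*sqrt(2)))*8 = (-162 - 162*I*sqrt(2))*8 = -1296 - 1296*I*sqrt(2)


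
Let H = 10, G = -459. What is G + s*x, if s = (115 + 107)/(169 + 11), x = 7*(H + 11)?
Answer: -2777/10 ≈ -277.70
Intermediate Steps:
x = 147 (x = 7*(10 + 11) = 7*21 = 147)
s = 37/30 (s = 222/180 = 222*(1/180) = 37/30 ≈ 1.2333)
G + s*x = -459 + (37/30)*147 = -459 + 1813/10 = -2777/10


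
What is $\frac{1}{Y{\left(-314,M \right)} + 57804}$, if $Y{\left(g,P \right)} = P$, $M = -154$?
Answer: $\frac{1}{57650} \approx 1.7346 \cdot 10^{-5}$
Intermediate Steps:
$\frac{1}{Y{\left(-314,M \right)} + 57804} = \frac{1}{-154 + 57804} = \frac{1}{57650}$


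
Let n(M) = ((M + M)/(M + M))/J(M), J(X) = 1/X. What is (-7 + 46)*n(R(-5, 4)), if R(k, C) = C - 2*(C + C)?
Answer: -468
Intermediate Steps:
R(k, C) = -3*C (R(k, C) = C - 4*C = -3*C)
n(M) = M (n(M) = ((M + M)/(M + M))/(1/M) = ((2*M)/((2*M)))*M = ((2*M)*(1/(2*M)))*M = 1*M = M)
(-7 + 46)*n(R(-5, 4)) = (-7 + 46)*(-3*4) = 39*(-12) = -468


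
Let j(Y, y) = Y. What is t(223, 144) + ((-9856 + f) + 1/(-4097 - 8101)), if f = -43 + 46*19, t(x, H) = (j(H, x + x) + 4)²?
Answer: 157098041/12198 ≈ 12879.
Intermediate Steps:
t(x, H) = (4 + H)² (t(x, H) = (H + 4)² = (4 + H)²)
f = 831 (f = -43 + 874 = 831)
t(223, 144) + ((-9856 + f) + 1/(-4097 - 8101)) = (4 + 144)² + ((-9856 + 831) + 1/(-4097 - 8101)) = 148² + (-9025 + 1/(-12198)) = 21904 + (-9025 - 1/12198) = 21904 - 110086951/12198 = 157098041/12198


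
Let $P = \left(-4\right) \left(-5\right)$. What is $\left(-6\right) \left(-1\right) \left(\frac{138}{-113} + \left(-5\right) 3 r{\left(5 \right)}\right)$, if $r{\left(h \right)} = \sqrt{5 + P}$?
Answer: $- \frac{51678}{113} \approx -457.33$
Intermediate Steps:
$P = 20$
$r{\left(h \right)} = 5$ ($r{\left(h \right)} = \sqrt{5 + 20} = \sqrt{25} = 5$)
$\left(-6\right) \left(-1\right) \left(\frac{138}{-113} + \left(-5\right) 3 r{\left(5 \right)}\right) = \left(-6\right) \left(-1\right) \left(\frac{138}{-113} + \left(-5\right) 3 \cdot 5\right) = 6 \left(138 \left(- \frac{1}{113}\right) - 75\right) = 6 \left(- \frac{138}{113} - 75\right) = 6 \left(- \frac{8613}{113}\right) = - \frac{51678}{113}$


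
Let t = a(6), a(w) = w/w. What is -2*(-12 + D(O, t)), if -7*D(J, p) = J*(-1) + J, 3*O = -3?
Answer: 24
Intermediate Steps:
O = -1 (O = (1/3)*(-3) = -1)
a(w) = 1
t = 1
D(J, p) = 0 (D(J, p) = -(J*(-1) + J)/7 = -(-J + J)/7 = -1/7*0 = 0)
-2*(-12 + D(O, t)) = -2*(-12 + 0) = -2*(-12) = 24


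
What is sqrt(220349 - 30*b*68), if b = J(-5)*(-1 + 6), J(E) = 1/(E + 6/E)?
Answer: sqrt(213336389)/31 ≈ 471.16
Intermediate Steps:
b = -25/31 (b = (-5/(6 + (-5)**2))*(-1 + 6) = -5/(6 + 25)*5 = -5/31*5 = -25/31 ≈ -0.80645)
sqrt(220349 - 30*b*68) = sqrt(220349 - 30*(-25/31)*68) = sqrt(220349 + (750/31)*68) = sqrt(220349 + 51000/31) = sqrt(6881819/31) = sqrt(213336389)/31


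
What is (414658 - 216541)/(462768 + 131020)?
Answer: 198117/593788 ≈ 0.33365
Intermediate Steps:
(414658 - 216541)/(462768 + 131020) = 198117/593788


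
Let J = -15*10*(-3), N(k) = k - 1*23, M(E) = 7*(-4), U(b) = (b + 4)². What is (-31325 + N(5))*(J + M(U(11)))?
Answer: -13226746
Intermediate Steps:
U(b) = (4 + b)²
M(E) = -28
N(k) = -23 + k (N(k) = k - 23 = -23 + k)
J = 450 (J = -150*(-3) = 450)
(-31325 + N(5))*(J + M(U(11))) = (-31325 + (-23 + 5))*(450 - 28) = (-31325 - 18)*422 = -31343*422 = -13226746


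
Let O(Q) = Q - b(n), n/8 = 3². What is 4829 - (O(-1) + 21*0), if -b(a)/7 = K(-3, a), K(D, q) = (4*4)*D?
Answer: 5166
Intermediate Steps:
K(D, q) = 16*D
n = 72 (n = 8*3² = 8*9 = 72)
b(a) = 336 (b(a) = -112*(-3) = -7*(-48) = 336)
O(Q) = -336 + Q (O(Q) = Q - 1*336 = Q - 336 = -336 + Q)
4829 - (O(-1) + 21*0) = 4829 - ((-336 - 1) + 21*0) = 4829 - (-337 + 0) = 4829 - 1*(-337) = 4829 + 337 = 5166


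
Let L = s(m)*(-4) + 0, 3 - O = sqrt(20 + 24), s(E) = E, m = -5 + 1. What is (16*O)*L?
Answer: 768 - 512*sqrt(11) ≈ -930.11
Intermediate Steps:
m = -4
O = 3 - 2*sqrt(11) (O = 3 - sqrt(20 + 24) = 3 - sqrt(44) = 3 - 2*sqrt(11) ≈ -3.6333)
L = 16 (L = -4*(-4) + 0 = 16 + 0 = 16)
(16*O)*L = (16*(3 - 2*sqrt(11)))*16 = (48 - 32*sqrt(11))*16 = 768 - 512*sqrt(11)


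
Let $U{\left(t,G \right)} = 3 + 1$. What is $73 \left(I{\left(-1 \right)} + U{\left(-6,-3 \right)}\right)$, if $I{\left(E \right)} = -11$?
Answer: $-511$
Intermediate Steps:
$U{\left(t,G \right)} = 4$
$73 \left(I{\left(-1 \right)} + U{\left(-6,-3 \right)}\right) = 73 \left(-11 + 4\right) = 73 \left(-7\right) = -511$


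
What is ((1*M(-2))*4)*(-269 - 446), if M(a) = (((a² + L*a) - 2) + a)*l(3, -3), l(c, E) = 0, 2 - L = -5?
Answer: 0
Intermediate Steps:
L = 7 (L = 2 - 1*(-5) = 2 + 5 = 7)
M(a) = 0 (M(a) = (((a² + 7*a) - 2) + a)*0 = ((-2 + a² + 7*a) + a)*0 = (-2 + a² + 8*a)*0 = 0)
((1*M(-2))*4)*(-269 - 446) = ((1*0)*4)*(-269 - 446) = (0*4)*(-715) = 0*(-715) = 0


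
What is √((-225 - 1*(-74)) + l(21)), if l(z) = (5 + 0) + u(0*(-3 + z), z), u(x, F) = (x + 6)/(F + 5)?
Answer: I*√24635/13 ≈ 12.073*I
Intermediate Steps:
u(x, F) = (6 + x)/(5 + F)
l(z) = 5 + 6/(5 + z) (l(z) = (5 + 0) + (6 + 0*(-3 + z))/(5 + z) = 5 + (6 + 0)/(5 + z) = 5 + 6/(5 + z))
√((-225 - 1*(-74)) + l(21)) = √((-225 - 1*(-74)) + (31 + 5*21)/(5 + 21)) = √((-225 + 74) + (31 + 105)/26) = √(-151 + (1/26)*136) = √(-151 + 68/13) = √(-1895/13) = I*√24635/13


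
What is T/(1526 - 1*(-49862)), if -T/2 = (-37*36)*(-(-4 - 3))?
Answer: 4662/12847 ≈ 0.36289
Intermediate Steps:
T = 18648 (T = -2*(-37*36)*(-(-4 - 3)) = -(-2664)*(-1*(-7)) = -(-2664)*7 = -2*(-9324) = 18648)
T/(1526 - 1*(-49862)) = 18648/(1526 - 1*(-49862)) = 18648/(1526 + 49862) = 18648/51388 = 18648*(1/51388) = 4662/12847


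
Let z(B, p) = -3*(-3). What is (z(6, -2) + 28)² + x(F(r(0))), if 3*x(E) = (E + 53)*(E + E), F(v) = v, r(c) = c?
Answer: 1369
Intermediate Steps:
z(B, p) = 9
x(E) = 2*E*(53 + E)/3 (x(E) = ((E + 53)*(E + E))/3 = ((53 + E)*(2*E))/3 = (2*E*(53 + E))/3 = 2*E*(53 + E)/3)
(z(6, -2) + 28)² + x(F(r(0))) = (9 + 28)² + (⅔)*0*(53 + 0) = 37² + (⅔)*0*53 = 1369 + 0 = 1369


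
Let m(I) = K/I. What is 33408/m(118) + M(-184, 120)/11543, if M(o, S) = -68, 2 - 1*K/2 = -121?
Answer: 446119132/27839 ≈ 16025.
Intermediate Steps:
K = 246 (K = 4 - 2*(-121) = 4 + 242 = 246)
m(I) = 246/I
33408/m(118) + M(-184, 120)/11543 = 33408/((246/118)) - 68/11543 = 33408/((246*(1/118))) - 68*1/11543 = 33408/(123/59) - 4/679 = 33408*(59/123) - 4/679 = 657024/41 - 4/679 = 446119132/27839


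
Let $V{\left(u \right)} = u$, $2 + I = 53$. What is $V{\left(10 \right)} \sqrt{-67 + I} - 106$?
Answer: $-106 + 40 i \approx -106.0 + 40.0 i$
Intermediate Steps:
$I = 51$ ($I = -2 + 53 = 51$)
$V{\left(10 \right)} \sqrt{-67 + I} - 106 = 10 \sqrt{-67 + 51} - 106 = 10 \sqrt{-16} - 106 = 10 \cdot 4 i - 106 = 40 i - 106 = -106 + 40 i$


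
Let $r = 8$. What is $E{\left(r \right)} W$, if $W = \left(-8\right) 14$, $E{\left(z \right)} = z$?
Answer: $-896$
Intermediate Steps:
$W = -112$
$E{\left(r \right)} W = 8 \left(-112\right) = -896$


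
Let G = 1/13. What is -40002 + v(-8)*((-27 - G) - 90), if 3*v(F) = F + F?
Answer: -1535726/39 ≈ -39378.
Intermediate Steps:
G = 1/13 ≈ 0.076923
v(F) = 2*F/3 (v(F) = (F + F)/3 = (2*F)/3 = 2*F/3)
-40002 + v(-8)*((-27 - G) - 90) = -40002 + ((2/3)*(-8))*((-27 - 1*1/13) - 90) = -40002 - 16*((-27 - 1/13) - 90)/3 = -40002 - 16*(-352/13 - 90)/3 = -40002 - 16/3*(-1522/13) = -40002 + 24352/39 = -1535726/39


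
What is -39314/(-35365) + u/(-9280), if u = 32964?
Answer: -3640627/1491760 ≈ -2.4405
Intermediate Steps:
-39314/(-35365) + u/(-9280) = -39314/(-35365) + 32964/(-9280) = -39314*(-1/35365) + 32964*(-1/9280) = 3574/3215 - 8241/2320 = -3640627/1491760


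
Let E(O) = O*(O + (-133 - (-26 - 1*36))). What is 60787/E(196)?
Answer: 60787/24500 ≈ 2.4811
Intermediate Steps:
E(O) = O*(-71 + O) (E(O) = O*(O + (-133 - (-26 - 36))) = O*(O + (-133 - 1*(-62))) = O*(O + (-133 + 62)) = O*(O - 71) = O*(-71 + O))
60787/E(196) = 60787/((196*(-71 + 196))) = 60787/((196*125)) = 60787/24500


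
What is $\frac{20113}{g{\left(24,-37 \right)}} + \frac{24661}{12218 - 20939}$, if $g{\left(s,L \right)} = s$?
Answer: $\frac{58271203}{69768} \approx 835.21$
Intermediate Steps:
$\frac{20113}{g{\left(24,-37 \right)}} + \frac{24661}{12218 - 20939} = \frac{20113}{24} + \frac{24661}{12218 - 20939} = 20113 \cdot \frac{1}{24} + \frac{24661}{12218 - 20939} = \frac{20113}{24} + \frac{24661}{-8721} = \frac{20113}{24} + 24661 \left(- \frac{1}{8721}\right) = \frac{20113}{24} - \frac{24661}{8721} = \frac{58271203}{69768}$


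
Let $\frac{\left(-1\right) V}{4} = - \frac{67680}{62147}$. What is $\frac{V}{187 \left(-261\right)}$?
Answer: $- \frac{30080}{337023181} \approx -8.9252 \cdot 10^{-5}$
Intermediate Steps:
$V = \frac{270720}{62147}$ ($V = - 4 \left(- \frac{67680}{62147}\right) = - 4 \left(\left(-67680\right) \frac{1}{62147}\right) = \left(-4\right) \left(- \frac{67680}{62147}\right) = \frac{270720}{62147} \approx 4.3561$)
$\frac{V}{187 \left(-261\right)} = \frac{270720}{62147 \cdot 187 \left(-261\right)} = \frac{270720}{62147 \left(-48807\right)} = \frac{270720}{62147} \left(- \frac{1}{48807}\right) = - \frac{30080}{337023181}$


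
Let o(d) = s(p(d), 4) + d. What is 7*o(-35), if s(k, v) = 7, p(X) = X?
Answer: -196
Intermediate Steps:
o(d) = 7 + d
7*o(-35) = 7*(7 - 35) = 7*(-28) = -196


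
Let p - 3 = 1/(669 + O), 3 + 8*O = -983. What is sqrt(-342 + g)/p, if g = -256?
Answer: 2183*I*sqrt(598)/6553 ≈ 8.1464*I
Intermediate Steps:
O = -493/4 (O = -3/8 + (1/8)*(-983) = -3/8 - 983/8 = -493/4 ≈ -123.25)
p = 6553/2183 (p = 3 + 1/(669 - 493/4) = 3 + 1/(2183/4) = 3 + 4/2183 = 6553/2183 ≈ 3.0018)
sqrt(-342 + g)/p = sqrt(-342 - 256)/(6553/2183) = sqrt(-598)*(2183/6553) = (I*sqrt(598))*(2183/6553) = 2183*I*sqrt(598)/6553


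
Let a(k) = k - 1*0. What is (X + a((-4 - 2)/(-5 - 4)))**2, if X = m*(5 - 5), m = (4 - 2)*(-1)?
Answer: 4/9 ≈ 0.44444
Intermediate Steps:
a(k) = k (a(k) = k + 0 = k)
m = -2 (m = 2*(-1) = -2)
X = 0 (X = -2*(5 - 5) = -2*0 = 0)
(X + a((-4 - 2)/(-5 - 4)))**2 = (0 + (-4 - 2)/(-5 - 4))**2 = (0 - 6/(-9))**2 = (0 - 6*(-1/9))**2 = (0 + 2/3)**2 = (2/3)**2 = 4/9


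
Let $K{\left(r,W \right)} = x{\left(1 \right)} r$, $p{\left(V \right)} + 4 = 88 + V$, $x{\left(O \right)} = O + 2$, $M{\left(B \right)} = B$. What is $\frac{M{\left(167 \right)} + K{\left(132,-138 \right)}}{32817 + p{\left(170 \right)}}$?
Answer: $\frac{563}{33071} \approx 0.017024$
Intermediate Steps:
$x{\left(O \right)} = 2 + O$
$p{\left(V \right)} = 84 + V$ ($p{\left(V \right)} = -4 + \left(88 + V\right) = 84 + V$)
$K{\left(r,W \right)} = 3 r$ ($K{\left(r,W \right)} = \left(2 + 1\right) r = 3 r$)
$\frac{M{\left(167 \right)} + K{\left(132,-138 \right)}}{32817 + p{\left(170 \right)}} = \frac{167 + 3 \cdot 132}{32817 + \left(84 + 170\right)} = \frac{167 + 396}{32817 + 254} = \frac{563}{33071}$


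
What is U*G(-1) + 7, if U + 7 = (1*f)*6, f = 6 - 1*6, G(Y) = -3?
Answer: 28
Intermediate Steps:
f = 0 (f = 6 - 6 = 0)
U = -7 (U = -7 + (1*0)*6 = -7 + 0*6 = -7 + 0 = -7)
U*G(-1) + 7 = -7*(-3) + 7 = 21 + 7 = 28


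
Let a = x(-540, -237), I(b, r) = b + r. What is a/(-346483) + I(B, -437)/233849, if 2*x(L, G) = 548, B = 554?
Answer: -23536115/81024703067 ≈ -0.00029048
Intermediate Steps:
x(L, G) = 274 (x(L, G) = (1/2)*548 = 274)
a = 274
a/(-346483) + I(B, -437)/233849 = 274/(-346483) + (554 - 437)/233849 = 274*(-1/346483) + 117*(1/233849) = -274/346483 + 117/233849 = -23536115/81024703067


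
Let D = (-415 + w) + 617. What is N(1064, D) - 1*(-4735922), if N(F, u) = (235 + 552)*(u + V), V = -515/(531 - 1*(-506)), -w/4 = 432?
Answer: 3665348215/1037 ≈ 3.5346e+6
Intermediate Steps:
w = -1728 (w = -4*432 = -1728)
V = -515/1037 (V = -515/(531 + 506) = -515/1037 ≈ -0.49662)
D = -1526 (D = (-415 - 1728) + 617 = -2143 + 617 = -1526)
N(F, u) = -405305/1037 + 787*u (N(F, u) = (235 + 552)*(u - 515/1037) = 787*(-515/1037 + u) = -405305/1037 + 787*u)
N(1064, D) - 1*(-4735922) = (-405305/1037 + 787*(-1526)) - 1*(-4735922) = (-405305/1037 - 1200962) + 4735922 = -1245802899/1037 + 4735922 = 3665348215/1037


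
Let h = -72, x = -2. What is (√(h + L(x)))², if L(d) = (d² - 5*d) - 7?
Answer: -65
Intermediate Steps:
L(d) = -7 + d² - 5*d
(√(h + L(x)))² = (√(-72 + (-7 + (-2)² - 5*(-2))))² = (√(-72 + (-7 + 4 + 10)))² = (√(-72 + 7))² = (√(-65))² = (I*√65)² = -65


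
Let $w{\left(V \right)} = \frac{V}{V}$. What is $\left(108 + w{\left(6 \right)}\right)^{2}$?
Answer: $11881$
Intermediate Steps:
$w{\left(V \right)} = 1$
$\left(108 + w{\left(6 \right)}\right)^{2} = \left(108 + 1\right)^{2} = 109^{2} = 11881$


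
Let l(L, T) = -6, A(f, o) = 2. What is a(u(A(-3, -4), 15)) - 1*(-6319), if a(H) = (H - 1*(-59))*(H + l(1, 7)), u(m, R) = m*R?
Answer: 8455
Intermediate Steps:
u(m, R) = R*m
a(H) = (-6 + H)*(59 + H) (a(H) = (H - 1*(-59))*(H - 6) = (H + 59)*(-6 + H) = (59 + H)*(-6 + H) = (-6 + H)*(59 + H))
a(u(A(-3, -4), 15)) - 1*(-6319) = (-354 + (15*2)² + 53*(15*2)) - 1*(-6319) = (-354 + 30² + 53*30) + 6319 = (-354 + 900 + 1590) + 6319 = 2136 + 6319 = 8455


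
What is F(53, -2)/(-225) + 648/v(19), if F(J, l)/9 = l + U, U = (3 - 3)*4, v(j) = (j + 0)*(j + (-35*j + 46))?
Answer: 11/475 ≈ 0.023158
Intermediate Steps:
v(j) = j*(46 - 34*j) (v(j) = j*(j + (46 - 35*j)) = j*(46 - 34*j))
U = 0 (U = 0*4 = 0)
F(J, l) = 9*l (F(J, l) = 9*(l + 0) = 9*l)
F(53, -2)/(-225) + 648/v(19) = (9*(-2))/(-225) + 648/((2*19*(23 - 17*19))) = -18*(-1/225) + 648/((2*19*(23 - 323))) = 2/25 + 648/((2*19*(-300))) = 2/25 + 648/(-11400) = 2/25 + 648*(-1/11400) = 2/25 - 27/475 = 11/475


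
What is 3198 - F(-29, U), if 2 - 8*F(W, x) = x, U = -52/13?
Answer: 12789/4 ≈ 3197.3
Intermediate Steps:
U = -4 (U = -52*1/13 = -4)
F(W, x) = 1/4 - x/8
3198 - F(-29, U) = 3198 - (1/4 - 1/8*(-4)) = 3198 - (1/4 + 1/2) = 3198 - 1*3/4 = 3198 - 3/4 = 12789/4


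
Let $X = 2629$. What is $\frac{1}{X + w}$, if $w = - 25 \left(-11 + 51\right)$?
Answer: $\frac{1}{1629} \approx 0.00061387$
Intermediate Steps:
$w = -1000$ ($w = \left(-25\right) 40 = -1000$)
$\frac{1}{X + w} = \frac{1}{2629 - 1000} = \frac{1}{1629}$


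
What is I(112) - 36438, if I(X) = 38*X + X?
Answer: -32070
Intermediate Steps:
I(X) = 39*X
I(112) - 36438 = 39*112 - 36438 = 4368 - 36438 = -32070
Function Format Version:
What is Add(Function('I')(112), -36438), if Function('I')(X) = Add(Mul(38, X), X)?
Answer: -32070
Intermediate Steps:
Function('I')(X) = Mul(39, X)
Add(Function('I')(112), -36438) = Add(Mul(39, 112), -36438) = Add(4368, -36438) = -32070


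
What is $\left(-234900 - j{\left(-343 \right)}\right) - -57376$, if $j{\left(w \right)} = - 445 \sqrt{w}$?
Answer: $-177524 + 3115 i \sqrt{7} \approx -1.7752 \cdot 10^{5} + 8241.5 i$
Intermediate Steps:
$\left(-234900 - j{\left(-343 \right)}\right) - -57376 = \left(-234900 - - 445 \sqrt{-343}\right) - -57376 = \left(-234900 - - 445 \cdot 7 i \sqrt{7}\right) + 57376 = \left(-234900 - - 3115 i \sqrt{7}\right) + 57376 = \left(-234900 + 3115 i \sqrt{7}\right) + 57376 = -177524 + 3115 i \sqrt{7}$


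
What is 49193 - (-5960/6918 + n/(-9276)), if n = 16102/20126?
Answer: 5294542453528135/107626079364 ≈ 49194.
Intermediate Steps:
n = 8051/10063 (n = 16102*(1/20126) = 8051/10063 ≈ 0.80006)
49193 - (-5960/6918 + n/(-9276)) = 49193 - (-5960/6918 + (8051/10063)/(-9276)) = 49193 - (-5960*1/6918 + (8051/10063)*(-1/9276)) = 49193 - (-2980/3459 - 8051/93344388) = 49193 - 1*(-92731374883/107626079364) = 49193 + 92731374883/107626079364 = 5294542453528135/107626079364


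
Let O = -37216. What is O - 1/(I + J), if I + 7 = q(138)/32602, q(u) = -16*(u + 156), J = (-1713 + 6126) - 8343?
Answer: -2388500124723/64179389 ≈ -37216.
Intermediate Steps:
J = -3930 (J = 4413 - 8343 = -3930)
q(u) = -2496 - 16*u (q(u) = -16*(156 + u) = -2496 - 16*u)
I = -116459/16301 (I = -7 + (-2496 - 16*138)/32602 = -7 + (-2496 - 2208)*(1/32602) = -7 - 4704*1/32602 = -7 - 2352/16301 = -116459/16301 ≈ -7.1443)
O - 1/(I + J) = -37216 - 1/(-116459/16301 - 3930) = -37216 - 1/(-64179389/16301) = -37216 - 1*(-16301/64179389) = -37216 + 16301/64179389 = -2388500124723/64179389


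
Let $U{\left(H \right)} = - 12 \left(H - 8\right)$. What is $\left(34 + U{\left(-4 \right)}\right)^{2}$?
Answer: $31684$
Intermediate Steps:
$U{\left(H \right)} = 96 - 12 H$ ($U{\left(H \right)} = - 12 \left(-8 + H\right) = 96 - 12 H$)
$\left(34 + U{\left(-4 \right)}\right)^{2} = \left(34 + \left(96 - -48\right)\right)^{2} = \left(34 + \left(96 + 48\right)\right)^{2} = \left(34 + 144\right)^{2} = 178^{2} = 31684$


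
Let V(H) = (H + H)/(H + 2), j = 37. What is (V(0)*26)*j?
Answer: 0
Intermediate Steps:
V(H) = 2*H/(2 + H) (V(H) = (2*H)/(2 + H) = 2*H/(2 + H))
(V(0)*26)*j = ((2*0/(2 + 0))*26)*37 = ((2*0/2)*26)*37 = ((2*0*(½))*26)*37 = (0*26)*37 = 0*37 = 0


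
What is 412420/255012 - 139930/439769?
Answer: 36421425455/28036593057 ≈ 1.2991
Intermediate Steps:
412420/255012 - 139930/439769 = 412420*(1/255012) - 139930*1/439769 = 103105/63753 - 139930/439769 = 36421425455/28036593057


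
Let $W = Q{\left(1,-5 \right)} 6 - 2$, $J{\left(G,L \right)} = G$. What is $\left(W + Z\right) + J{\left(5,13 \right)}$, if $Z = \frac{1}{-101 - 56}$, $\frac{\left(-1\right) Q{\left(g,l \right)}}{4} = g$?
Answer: $- \frac{3298}{157} \approx -21.006$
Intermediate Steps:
$Q{\left(g,l \right)} = - 4 g$
$Z = - \frac{1}{157}$ ($Z = \frac{1}{-157} = - \frac{1}{157} \approx -0.0063694$)
$W = -26$ ($W = \left(-4\right) 1 \cdot 6 - 2 = \left(-4\right) 6 - 2 = -24 - 2 = -26$)
$\left(W + Z\right) + J{\left(5,13 \right)} = \left(-26 - \frac{1}{157}\right) + 5 = - \frac{4083}{157} + 5 = - \frac{3298}{157}$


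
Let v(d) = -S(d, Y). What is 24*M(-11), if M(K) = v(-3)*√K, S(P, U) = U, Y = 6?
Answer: -144*I*√11 ≈ -477.59*I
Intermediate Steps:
v(d) = -6 (v(d) = -1*6 = -6)
M(K) = -6*√K
24*M(-11) = 24*(-6*I*√11) = -144*I*√11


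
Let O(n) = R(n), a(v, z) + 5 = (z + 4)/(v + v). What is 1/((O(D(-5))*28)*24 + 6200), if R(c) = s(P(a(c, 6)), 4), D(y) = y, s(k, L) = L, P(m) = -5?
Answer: 1/8888 ≈ 0.00011251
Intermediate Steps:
a(v, z) = -5 + (4 + z)/(2*v) (a(v, z) = -5 + (z + 4)/(v + v) = -5 + (4 + z)/((2*v)) = -5 + (4 + z)*(1/(2*v)) = -5 + (4 + z)/(2*v))
R(c) = 4
O(n) = 4
1/((O(D(-5))*28)*24 + 6200) = 1/((4*28)*24 + 6200) = 1/(112*24 + 6200) = 1/(2688 + 6200) = 1/8888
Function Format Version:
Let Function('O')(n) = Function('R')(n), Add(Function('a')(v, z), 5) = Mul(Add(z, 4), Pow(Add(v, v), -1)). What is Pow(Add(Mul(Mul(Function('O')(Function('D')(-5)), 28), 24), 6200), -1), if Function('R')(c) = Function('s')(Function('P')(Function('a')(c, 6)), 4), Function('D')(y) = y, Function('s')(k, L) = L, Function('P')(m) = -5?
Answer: Rational(1, 8888) ≈ 0.00011251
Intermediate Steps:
Function('a')(v, z) = Add(-5, Mul(Rational(1, 2), Pow(v, -1), Add(4, z))) (Function('a')(v, z) = Add(-5, Mul(Add(z, 4), Pow(Add(v, v), -1))) = Add(-5, Mul(Add(4, z), Pow(Mul(2, v), -1))) = Add(-5, Mul(Add(4, z), Mul(Rational(1, 2), Pow(v, -1)))) = Add(-5, Mul(Rational(1, 2), Pow(v, -1), Add(4, z))))
Function('R')(c) = 4
Function('O')(n) = 4
Pow(Add(Mul(Mul(Function('O')(Function('D')(-5)), 28), 24), 6200), -1) = Pow(Add(Mul(Mul(4, 28), 24), 6200), -1) = Pow(Add(Mul(112, 24), 6200), -1) = Pow(Add(2688, 6200), -1) = Pow(8888, -1) = Rational(1, 8888)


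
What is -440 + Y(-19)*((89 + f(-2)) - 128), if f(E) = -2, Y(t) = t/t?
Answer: -481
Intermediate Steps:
Y(t) = 1
-440 + Y(-19)*((89 + f(-2)) - 128) = -440 + 1*((89 - 2) - 128) = -440 + 1*(87 - 128) = -440 + 1*(-41) = -440 - 41 = -481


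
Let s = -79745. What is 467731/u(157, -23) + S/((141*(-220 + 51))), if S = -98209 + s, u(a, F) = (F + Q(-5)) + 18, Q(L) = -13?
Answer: -3714119609/142974 ≈ -25978.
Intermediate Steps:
u(a, F) = 5 + F (u(a, F) = (F - 13) + 18 = (-13 + F) + 18 = 5 + F)
S = -177954 (S = -98209 - 79745 = -177954)
467731/u(157, -23) + S/((141*(-220 + 51))) = 467731/(5 - 23) - 177954*1/(141*(-220 + 51)) = 467731/(-18) - 177954/(141*(-169)) = 467731*(-1/18) - 177954/(-23829) = -467731/18 - 177954*(-1/23829) = -467731/18 + 59318/7943 = -3714119609/142974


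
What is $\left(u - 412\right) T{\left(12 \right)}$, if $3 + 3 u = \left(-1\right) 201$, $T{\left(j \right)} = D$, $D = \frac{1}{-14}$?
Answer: $\frac{240}{7} \approx 34.286$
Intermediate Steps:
$D = - \frac{1}{14} \approx -0.071429$
$T{\left(j \right)} = - \frac{1}{14}$
$u = -68$ ($u = -1 + \frac{\left(-1\right) 201}{3} = -1 + \frac{1}{3} \left(-201\right) = -1 - 67 = -68$)
$\left(u - 412\right) T{\left(12 \right)} = \left(-68 - 412\right) \left(- \frac{1}{14}\right) = \left(-480\right) \left(- \frac{1}{14}\right) = \frac{240}{7}$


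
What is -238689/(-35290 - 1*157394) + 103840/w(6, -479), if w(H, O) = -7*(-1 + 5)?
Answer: -1666801939/449596 ≈ -3707.3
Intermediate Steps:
w(H, O) = -28 (w(H, O) = -7*4 = -28)
-238689/(-35290 - 1*157394) + 103840/w(6, -479) = -238689/(-35290 - 1*157394) + 103840/(-28) = -238689/(-35290 - 157394) + 103840*(-1/28) = -238689/(-192684) - 25960/7 = -238689*(-1/192684) - 25960/7 = 79563/64228 - 25960/7 = -1666801939/449596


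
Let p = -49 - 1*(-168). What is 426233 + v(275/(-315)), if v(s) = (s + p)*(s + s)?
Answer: 1690900157/3969 ≈ 4.2603e+5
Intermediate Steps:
p = 119 (p = -49 + 168 = 119)
v(s) = 2*s*(119 + s) (v(s) = (s + 119)*(s + s) = (119 + s)*(2*s) = 2*s*(119 + s))
426233 + v(275/(-315)) = 426233 + 2*(275/(-315))*(119 + 275/(-315)) = 426233 + 2*(275*(-1/315))*(119 + 275*(-1/315)) = 426233 + 2*(-55/63)*(119 - 55/63) = 426233 + 2*(-55/63)*(7442/63) = 426233 - 818620/3969 = 1690900157/3969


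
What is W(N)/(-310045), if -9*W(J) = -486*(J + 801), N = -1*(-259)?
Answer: -11448/62009 ≈ -0.18462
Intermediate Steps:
N = 259
W(J) = 43254 + 54*J (W(J) = -(-54)*(J + 801) = -(-54)*(801 + J) = -(-389286 - 486*J)/9 = 43254 + 54*J)
W(N)/(-310045) = (43254 + 54*259)/(-310045) = (43254 + 13986)*(-1/310045) = 57240*(-1/310045) = -11448/62009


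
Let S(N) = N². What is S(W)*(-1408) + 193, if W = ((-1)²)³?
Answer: -1215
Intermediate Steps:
W = 1 (W = 1³ = 1)
S(W)*(-1408) + 193 = 1²*(-1408) + 193 = 1*(-1408) + 193 = -1408 + 193 = -1215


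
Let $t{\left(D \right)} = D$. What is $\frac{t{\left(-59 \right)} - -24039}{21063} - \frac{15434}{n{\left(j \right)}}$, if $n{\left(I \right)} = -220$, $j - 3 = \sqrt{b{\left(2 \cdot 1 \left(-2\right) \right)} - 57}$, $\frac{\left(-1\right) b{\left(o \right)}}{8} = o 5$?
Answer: $\frac{165180971}{2316930} \approx 71.293$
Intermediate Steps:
$b{\left(o \right)} = - 40 o$ ($b{\left(o \right)} = - 8 o 5 = - 8 \cdot 5 o = - 40 o$)
$j = 3 + \sqrt{103}$ ($j = 3 + \sqrt{- 40 \cdot 2 \cdot 1 \left(-2\right) - 57} = 3 + \sqrt{- 40 \cdot 2 \left(-2\right) - 57} = 3 + \sqrt{\left(-40\right) \left(-4\right) - 57} = 3 + \sqrt{160 - 57} = 3 + \sqrt{103} \approx 13.149$)
$\frac{t{\left(-59 \right)} - -24039}{21063} - \frac{15434}{n{\left(j \right)}} = \frac{-59 - -24039}{21063} - \frac{15434}{-220} = \left(-59 + 24039\right) \frac{1}{21063} - - \frac{7717}{110} = 23980 \cdot \frac{1}{21063} + \frac{7717}{110} = \frac{23980}{21063} + \frac{7717}{110} = \frac{165180971}{2316930}$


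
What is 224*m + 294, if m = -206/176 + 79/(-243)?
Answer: -109606/2673 ≈ -41.005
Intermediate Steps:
m = -31981/21384 (m = -206*1/176 + 79*(-1/243) = -103/88 - 79/243 = -31981/21384 ≈ -1.4956)
224*m + 294 = 224*(-31981/21384) + 294 = -895468/2673 + 294 = -109606/2673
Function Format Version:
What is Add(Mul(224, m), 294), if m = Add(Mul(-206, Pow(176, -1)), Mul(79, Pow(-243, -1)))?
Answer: Rational(-109606, 2673) ≈ -41.005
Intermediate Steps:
m = Rational(-31981, 21384) (m = Add(Mul(-206, Rational(1, 176)), Mul(79, Rational(-1, 243))) = Add(Rational(-103, 88), Rational(-79, 243)) = Rational(-31981, 21384) ≈ -1.4956)
Add(Mul(224, m), 294) = Add(Mul(224, Rational(-31981, 21384)), 294) = Add(Rational(-895468, 2673), 294) = Rational(-109606, 2673)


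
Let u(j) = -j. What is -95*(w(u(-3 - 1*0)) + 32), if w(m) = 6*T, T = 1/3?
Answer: -3230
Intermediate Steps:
T = 1/3 ≈ 0.33333
w(m) = 2 (w(m) = 6*(1/3) = 2)
-95*(w(u(-3 - 1*0)) + 32) = -95*(2 + 32) = -95*34 = -3230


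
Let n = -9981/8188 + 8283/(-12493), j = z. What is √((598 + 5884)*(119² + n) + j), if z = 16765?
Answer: 3*√27764369229368461326/1649882 ≈ 9581.0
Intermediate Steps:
j = 16765
n = -192513837/102292684 (n = -9981*1/8188 + 8283*(-1/12493) = -9981/8188 - 8283/12493 = -192513837/102292684 ≈ -1.8820)
√((598 + 5884)*(119² + n) + j) = √((598 + 5884)*(119² - 192513837/102292684) + 16765) = √(6482*(14161 - 192513837/102292684) + 16765) = √(6482*(1448374184287/102292684) + 16765) = √(4694180731274167/51146342 + 16765) = √(4695038199697797/51146342) = 3*√27764369229368461326/1649882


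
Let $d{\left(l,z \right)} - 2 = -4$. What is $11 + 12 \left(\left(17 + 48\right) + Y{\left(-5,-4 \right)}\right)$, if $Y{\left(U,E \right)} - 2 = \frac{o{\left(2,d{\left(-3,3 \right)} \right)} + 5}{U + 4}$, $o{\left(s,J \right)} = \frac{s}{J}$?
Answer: $767$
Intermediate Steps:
$d{\left(l,z \right)} = -2$ ($d{\left(l,z \right)} = 2 - 4 = -2$)
$Y{\left(U,E \right)} = 2 + \frac{4}{4 + U}$ ($Y{\left(U,E \right)} = 2 + \frac{\frac{2}{-2} + 5}{U + 4} = 2 + \frac{2 \left(- \frac{1}{2}\right) + 5}{4 + U} = 2 + \frac{-1 + 5}{4 + U} = 2 + \frac{4}{4 + U}$)
$11 + 12 \left(\left(17 + 48\right) + Y{\left(-5,-4 \right)}\right) = 11 + 12 \left(\left(17 + 48\right) + \frac{2 \left(6 - 5\right)}{4 - 5}\right) = 11 + 12 \left(65 + 2 \frac{1}{-1} \cdot 1\right) = 11 + 12 \left(65 + 2 \left(-1\right) 1\right) = 11 + 12 \left(65 - 2\right) = 11 + 12 \cdot 63 = 11 + 756 = 767$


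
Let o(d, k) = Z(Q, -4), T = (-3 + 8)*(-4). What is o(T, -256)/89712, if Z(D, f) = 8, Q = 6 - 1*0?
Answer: 1/11214 ≈ 8.9174e-5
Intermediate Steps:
T = -20 (T = 5*(-4) = -20)
Q = 6 (Q = 6 + 0 = 6)
o(d, k) = 8
o(T, -256)/89712 = 8/89712 = 8*(1/89712) = 1/11214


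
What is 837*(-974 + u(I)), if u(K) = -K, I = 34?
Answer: -843696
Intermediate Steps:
837*(-974 + u(I)) = 837*(-974 - 1*34) = 837*(-974 - 34) = 837*(-1008) = -843696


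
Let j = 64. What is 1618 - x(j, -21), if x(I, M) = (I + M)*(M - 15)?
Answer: 3166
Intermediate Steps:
x(I, M) = (-15 + M)*(I + M) (x(I, M) = (I + M)*(-15 + M) = (-15 + M)*(I + M))
1618 - x(j, -21) = 1618 - ((-21)² - 15*64 - 15*(-21) + 64*(-21)) = 1618 - (441 - 960 + 315 - 1344) = 1618 - 1*(-1548) = 1618 + 1548 = 3166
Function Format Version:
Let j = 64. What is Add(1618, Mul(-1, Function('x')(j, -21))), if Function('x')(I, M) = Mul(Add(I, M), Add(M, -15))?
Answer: 3166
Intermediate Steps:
Function('x')(I, M) = Mul(Add(-15, M), Add(I, M)) (Function('x')(I, M) = Mul(Add(I, M), Add(-15, M)) = Mul(Add(-15, M), Add(I, M)))
Add(1618, Mul(-1, Function('x')(j, -21))) = Add(1618, Mul(-1, Add(Pow(-21, 2), Mul(-15, 64), Mul(-15, -21), Mul(64, -21)))) = Add(1618, Mul(-1, Add(441, -960, 315, -1344))) = Add(1618, Mul(-1, -1548)) = Add(1618, 1548) = 3166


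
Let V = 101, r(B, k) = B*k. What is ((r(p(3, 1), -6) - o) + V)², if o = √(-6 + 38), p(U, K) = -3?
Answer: 14193 - 952*√2 ≈ 12847.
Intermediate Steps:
o = 4*√2 (o = √32 = 4*√2 ≈ 5.6569)
((r(p(3, 1), -6) - o) + V)² = ((-3*(-6) - 4*√2) + 101)² = ((18 - 4*√2) + 101)² = (119 - 4*√2)²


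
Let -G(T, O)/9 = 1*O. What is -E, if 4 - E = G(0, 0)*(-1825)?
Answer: -4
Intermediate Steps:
G(T, O) = -9*O
E = 4 (E = 4 - (-9*0)*(-1825) = 4 - 0*(-1825) = 4 - 1*0 = 4 + 0 = 4)
-E = -1*4 = -4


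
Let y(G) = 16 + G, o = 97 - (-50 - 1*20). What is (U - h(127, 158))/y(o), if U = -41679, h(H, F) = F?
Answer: -41837/183 ≈ -228.62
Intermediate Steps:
o = 167 (o = 97 - (-50 - 20) = 97 - 1*(-70) = 97 + 70 = 167)
(U - h(127, 158))/y(o) = (-41679 - 1*158)/(16 + 167) = (-41679 - 158)/183 = -41837*1/183 = -41837/183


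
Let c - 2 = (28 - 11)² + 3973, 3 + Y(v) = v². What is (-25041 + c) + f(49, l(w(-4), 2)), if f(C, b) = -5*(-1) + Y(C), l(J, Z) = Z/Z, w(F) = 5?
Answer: -18374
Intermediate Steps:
Y(v) = -3 + v²
l(J, Z) = 1
f(C, b) = 2 + C² (f(C, b) = -5*(-1) + (-3 + C²) = 5 + (-3 + C²) = 2 + C²)
c = 4264 (c = 2 + ((28 - 11)² + 3973) = 2 + (17² + 3973) = 2 + (289 + 3973) = 2 + 4262 = 4264)
(-25041 + c) + f(49, l(w(-4), 2)) = (-25041 + 4264) + (2 + 49²) = -20777 + (2 + 2401) = -20777 + 2403 = -18374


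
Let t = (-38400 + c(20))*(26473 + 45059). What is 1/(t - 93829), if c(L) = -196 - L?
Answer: -1/2762373541 ≈ -3.6201e-10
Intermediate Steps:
t = -2762279712 (t = (-38400 + (-196 - 1*20))*(26473 + 45059) = (-38400 + (-196 - 20))*71532 = (-38400 - 216)*71532 = -38616*71532 = -2762279712)
1/(t - 93829) = 1/(-2762279712 - 93829) = 1/(-2762373541) = -1/2762373541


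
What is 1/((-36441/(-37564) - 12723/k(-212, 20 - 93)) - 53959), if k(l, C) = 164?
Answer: -385031/20805384632 ≈ -1.8506e-5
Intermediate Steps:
1/((-36441/(-37564) - 12723/k(-212, 20 - 93)) - 53959) = 1/((-36441/(-37564) - 12723/164) - 53959) = 1/((-36441*(-1/37564) - 12723*1/164) - 53959) = 1/((36441/37564 - 12723/164) - 53959) = 1/(-29496903/385031 - 53959) = 1/(-20805384632/385031) = -385031/20805384632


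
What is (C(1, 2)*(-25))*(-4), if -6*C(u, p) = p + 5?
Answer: -350/3 ≈ -116.67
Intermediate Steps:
C(u, p) = -⅚ - p/6 (C(u, p) = -(p + 5)/6 = -(5 + p)/6 = -⅚ - p/6)
(C(1, 2)*(-25))*(-4) = ((-⅚ - ⅙*2)*(-25))*(-4) = ((-⅚ - ⅓)*(-25))*(-4) = -7/6*(-25)*(-4) = (175/6)*(-4) = -350/3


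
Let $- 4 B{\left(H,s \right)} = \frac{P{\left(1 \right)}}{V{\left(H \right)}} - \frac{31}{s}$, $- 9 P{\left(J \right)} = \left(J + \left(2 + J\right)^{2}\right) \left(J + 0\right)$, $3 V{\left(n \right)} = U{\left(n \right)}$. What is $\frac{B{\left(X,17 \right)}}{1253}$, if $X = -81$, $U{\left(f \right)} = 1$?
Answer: $\frac{263}{255612} \approx 0.0010289$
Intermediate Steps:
$V{\left(n \right)} = \frac{1}{3}$ ($V{\left(n \right)} = \frac{1}{3} \cdot 1 = \frac{1}{3}$)
$P{\left(J \right)} = - \frac{J \left(J + \left(2 + J\right)^{2}\right)}{9}$ ($P{\left(J \right)} = - \frac{\left(J + \left(2 + J\right)^{2}\right) \left(J + 0\right)}{9} = - \frac{\left(J + \left(2 + J\right)^{2}\right) J}{9} = - \frac{J \left(J + \left(2 + J\right)^{2}\right)}{9}$)
$B{\left(H,s \right)} = \frac{5}{6} + \frac{31}{4 s}$ ($B{\left(H,s \right)} = - \frac{\left(- \frac{1}{9}\right) 1 \left(1 + \left(2 + 1\right)^{2}\right) \frac{1}{\frac{1}{3}} - \frac{31}{s}}{4} = - \frac{\left(- \frac{1}{9}\right) 1 \left(1 + 3^{2}\right) 3 - \frac{31}{s}}{4} = - \frac{\left(- \frac{1}{9}\right) 1 \left(1 + 9\right) 3 - \frac{31}{s}}{4} = - \frac{\left(- \frac{1}{9}\right) 1 \cdot 10 \cdot 3 - \frac{31}{s}}{4} = - \frac{\left(- \frac{10}{9}\right) 3 - \frac{31}{s}}{4} = - \frac{- \frac{10}{3} - \frac{31}{s}}{4} = \frac{5}{6} + \frac{31}{4 s}$)
$\frac{B{\left(X,17 \right)}}{1253} = \frac{\frac{1}{12} \cdot \frac{1}{17} \left(93 + 10 \cdot 17\right)}{1253} = \frac{1}{12} \cdot \frac{1}{17} \left(93 + 170\right) \frac{1}{1253} = \frac{1}{12} \cdot \frac{1}{17} \cdot 263 \cdot \frac{1}{1253} = \frac{263}{204} \cdot \frac{1}{1253} = \frac{263}{255612}$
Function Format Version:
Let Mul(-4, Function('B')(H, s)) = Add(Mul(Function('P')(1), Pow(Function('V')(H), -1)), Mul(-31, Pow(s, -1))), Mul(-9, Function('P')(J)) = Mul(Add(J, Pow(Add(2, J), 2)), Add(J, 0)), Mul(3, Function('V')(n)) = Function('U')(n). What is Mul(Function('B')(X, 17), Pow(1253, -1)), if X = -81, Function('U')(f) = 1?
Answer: Rational(263, 255612) ≈ 0.0010289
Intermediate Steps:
Function('V')(n) = Rational(1, 3) (Function('V')(n) = Mul(Rational(1, 3), 1) = Rational(1, 3))
Function('P')(J) = Mul(Rational(-1, 9), J, Add(J, Pow(Add(2, J), 2))) (Function('P')(J) = Mul(Rational(-1, 9), Mul(Add(J, Pow(Add(2, J), 2)), Add(J, 0))) = Mul(Rational(-1, 9), Mul(Add(J, Pow(Add(2, J), 2)), J)) = Mul(Rational(-1, 9), Mul(J, Add(J, Pow(Add(2, J), 2)))) = Mul(Rational(-1, 9), J, Add(J, Pow(Add(2, J), 2))))
Function('B')(H, s) = Add(Rational(5, 6), Mul(Rational(31, 4), Pow(s, -1))) (Function('B')(H, s) = Mul(Rational(-1, 4), Add(Mul(Mul(Rational(-1, 9), 1, Add(1, Pow(Add(2, 1), 2))), Pow(Rational(1, 3), -1)), Mul(-31, Pow(s, -1)))) = Mul(Rational(-1, 4), Add(Mul(Mul(Rational(-1, 9), 1, Add(1, Pow(3, 2))), 3), Mul(-31, Pow(s, -1)))) = Mul(Rational(-1, 4), Add(Mul(Mul(Rational(-1, 9), 1, Add(1, 9)), 3), Mul(-31, Pow(s, -1)))) = Mul(Rational(-1, 4), Add(Mul(Mul(Rational(-1, 9), 1, 10), 3), Mul(-31, Pow(s, -1)))) = Mul(Rational(-1, 4), Add(Mul(Rational(-10, 9), 3), Mul(-31, Pow(s, -1)))) = Mul(Rational(-1, 4), Add(Rational(-10, 3), Mul(-31, Pow(s, -1)))) = Add(Rational(5, 6), Mul(Rational(31, 4), Pow(s, -1))))
Mul(Function('B')(X, 17), Pow(1253, -1)) = Mul(Mul(Rational(1, 12), Pow(17, -1), Add(93, Mul(10, 17))), Pow(1253, -1)) = Mul(Mul(Rational(1, 12), Rational(1, 17), Add(93, 170)), Rational(1, 1253)) = Mul(Mul(Rational(1, 12), Rational(1, 17), 263), Rational(1, 1253)) = Mul(Rational(263, 204), Rational(1, 1253)) = Rational(263, 255612)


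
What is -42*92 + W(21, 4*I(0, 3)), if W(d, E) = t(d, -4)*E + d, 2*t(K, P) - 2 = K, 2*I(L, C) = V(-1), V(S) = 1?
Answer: -3820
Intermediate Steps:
I(L, C) = 1/2 (I(L, C) = (1/2)*1 = 1/2)
t(K, P) = 1 + K/2
W(d, E) = d + E*(1 + d/2) (W(d, E) = (1 + d/2)*E + d = E*(1 + d/2) + d = d + E*(1 + d/2))
-42*92 + W(21, 4*I(0, 3)) = -42*92 + (4*(1/2) + 21 + (1/2)*(4*(1/2))*21) = -3864 + (2 + 21 + (1/2)*2*21) = -3864 + (2 + 21 + 21) = -3864 + 44 = -3820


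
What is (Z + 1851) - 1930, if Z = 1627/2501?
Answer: -195952/2501 ≈ -78.349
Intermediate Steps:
Z = 1627/2501 (Z = 1627*(1/2501) = 1627/2501 ≈ 0.65054)
(Z + 1851) - 1930 = (1627/2501 + 1851) - 1930 = 4630978/2501 - 1930 = -195952/2501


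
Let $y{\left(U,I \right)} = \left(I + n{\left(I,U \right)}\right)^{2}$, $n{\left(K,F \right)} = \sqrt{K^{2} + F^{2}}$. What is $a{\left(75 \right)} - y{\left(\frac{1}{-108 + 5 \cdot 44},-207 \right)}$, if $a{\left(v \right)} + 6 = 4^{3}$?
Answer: $- \frac{1074268161}{12544} + \frac{207 \sqrt{537497857}}{56} \approx 58.0$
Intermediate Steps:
$a{\left(v \right)} = 58$ ($a{\left(v \right)} = -6 + 4^{3} = -6 + 64 = 58$)
$n{\left(K,F \right)} = \sqrt{F^{2} + K^{2}}$
$y{\left(U,I \right)} = \left(I + \sqrt{I^{2} + U^{2}}\right)^{2}$ ($y{\left(U,I \right)} = \left(I + \sqrt{U^{2} + I^{2}}\right)^{2} = \left(I + \sqrt{I^{2} + U^{2}}\right)^{2}$)
$a{\left(75 \right)} - y{\left(\frac{1}{-108 + 5 \cdot 44},-207 \right)} = 58 - \left(-207 + \sqrt{\left(-207\right)^{2} + \left(\frac{1}{-108 + 5 \cdot 44}\right)^{2}}\right)^{2} = 58 - \left(-207 + \sqrt{42849 + \left(\frac{1}{-108 + 220}\right)^{2}}\right)^{2} = 58 - \left(-207 + \sqrt{42849 + \left(\frac{1}{112}\right)^{2}}\right)^{2} = 58 - \left(-207 + \sqrt{42849 + \frac{1}{12544}}\right)^{2} = 58 - \left(-207 + \sqrt{\frac{537497857}{12544}}\right)^{2} = 58 - \left(-207 + \frac{\sqrt{537497857}}{112}\right)^{2}$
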